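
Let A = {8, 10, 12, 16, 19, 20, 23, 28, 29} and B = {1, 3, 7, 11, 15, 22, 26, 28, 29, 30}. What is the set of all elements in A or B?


A ∪ B = all elements in A or B (or both)
A = {8, 10, 12, 16, 19, 20, 23, 28, 29}
B = {1, 3, 7, 11, 15, 22, 26, 28, 29, 30}
A ∪ B = {1, 3, 7, 8, 10, 11, 12, 15, 16, 19, 20, 22, 23, 26, 28, 29, 30}

A ∪ B = {1, 3, 7, 8, 10, 11, 12, 15, 16, 19, 20, 22, 23, 26, 28, 29, 30}


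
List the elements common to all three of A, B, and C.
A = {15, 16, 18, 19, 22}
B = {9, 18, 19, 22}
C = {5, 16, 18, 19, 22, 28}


A ∩ B = {18, 19, 22}
(A ∩ B) ∩ C = {18, 19, 22}

A ∩ B ∩ C = {18, 19, 22}


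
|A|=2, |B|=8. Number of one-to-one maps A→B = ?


An injection sends each of |A| = 2 inputs to a distinct output in B.
# injections = |B|·(|B|-1)·…·(|B|-|A|+1) = 8! / (8 - 2)!
= 8 × 7
= 56

Number of injections = 56


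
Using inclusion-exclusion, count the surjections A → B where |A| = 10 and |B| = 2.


n = |A| = 10, k = |B| = 2. Surjections via inclusion-exclusion:
S(n,k) = Σ(-1)^i × C(k,i) × (k-i)^n, i=0 to k
i=0: (-1)^0×C(2,0)×2^10 = 1024
i=1: (-1)^1×C(2,1)×1^10 = -2
i=2: (-1)^2×C(2,2)×0^10 = 0
Total = 1022

Number of surjections = 1022


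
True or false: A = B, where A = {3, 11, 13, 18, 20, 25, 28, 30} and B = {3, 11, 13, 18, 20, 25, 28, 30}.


Two sets are equal iff they have exactly the same elements.
A = {3, 11, 13, 18, 20, 25, 28, 30}
B = {3, 11, 13, 18, 20, 25, 28, 30}
Same elements → A = B

Yes, A = B


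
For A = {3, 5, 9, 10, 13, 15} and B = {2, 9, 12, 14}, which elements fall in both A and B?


A = {3, 5, 9, 10, 13, 15}
B = {2, 9, 12, 14}
Region: in both A and B
Elements: {9}

Elements in both A and B: {9}


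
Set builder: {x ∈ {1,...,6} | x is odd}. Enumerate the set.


Checking each candidate:
Condition: odd numbers in {1,...,6}
Result = {1, 3, 5}

{1, 3, 5}


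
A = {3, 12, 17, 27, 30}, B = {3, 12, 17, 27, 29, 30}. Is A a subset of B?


A ⊆ B means every element of A is in B.
All elements of A are in B.
So A ⊆ B.

Yes, A ⊆ B


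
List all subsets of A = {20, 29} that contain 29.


A subset of A contains 29 iff the remaining 1 elements form any subset of A \ {29}.
Count: 2^(n-1) = 2^1 = 2
Subsets containing 29: {29}, {20, 29}

Subsets containing 29 (2 total): {29}, {20, 29}


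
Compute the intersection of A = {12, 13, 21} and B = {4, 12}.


A ∩ B = elements in both A and B
A = {12, 13, 21}
B = {4, 12}
A ∩ B = {12}

A ∩ B = {12}


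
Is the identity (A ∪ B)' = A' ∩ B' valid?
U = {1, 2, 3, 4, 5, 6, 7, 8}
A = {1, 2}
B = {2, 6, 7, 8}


LHS: A ∪ B = {1, 2, 6, 7, 8}
(A ∪ B)' = U \ (A ∪ B) = {3, 4, 5}
A' = {3, 4, 5, 6, 7, 8}, B' = {1, 3, 4, 5}
Claimed RHS: A' ∩ B' = {3, 4, 5}
Identity is VALID: LHS = RHS = {3, 4, 5} ✓

Identity is valid. (A ∪ B)' = A' ∩ B' = {3, 4, 5}


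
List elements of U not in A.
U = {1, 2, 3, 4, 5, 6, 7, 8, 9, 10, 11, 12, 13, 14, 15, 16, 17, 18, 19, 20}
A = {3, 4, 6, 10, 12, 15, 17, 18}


Aᶜ = U \ A = elements in U but not in A
U = {1, 2, 3, 4, 5, 6, 7, 8, 9, 10, 11, 12, 13, 14, 15, 16, 17, 18, 19, 20}
A = {3, 4, 6, 10, 12, 15, 17, 18}
Aᶜ = {1, 2, 5, 7, 8, 9, 11, 13, 14, 16, 19, 20}

Aᶜ = {1, 2, 5, 7, 8, 9, 11, 13, 14, 16, 19, 20}


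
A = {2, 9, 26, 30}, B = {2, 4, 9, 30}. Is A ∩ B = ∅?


Disjoint means A ∩ B = ∅.
A ∩ B = {2, 9, 30}
A ∩ B ≠ ∅, so A and B are NOT disjoint.

No, A and B are not disjoint (A ∩ B = {2, 9, 30})


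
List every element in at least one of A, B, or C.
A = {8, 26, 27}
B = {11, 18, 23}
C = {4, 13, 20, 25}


A ∪ B = {8, 11, 18, 23, 26, 27}
(A ∪ B) ∪ C = {4, 8, 11, 13, 18, 20, 23, 25, 26, 27}

A ∪ B ∪ C = {4, 8, 11, 13, 18, 20, 23, 25, 26, 27}


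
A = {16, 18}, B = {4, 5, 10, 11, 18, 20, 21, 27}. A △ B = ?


A △ B = (A \ B) ∪ (B \ A) = elements in exactly one of A or B
A \ B = {16}
B \ A = {4, 5, 10, 11, 20, 21, 27}
A △ B = {4, 5, 10, 11, 16, 20, 21, 27}

A △ B = {4, 5, 10, 11, 16, 20, 21, 27}


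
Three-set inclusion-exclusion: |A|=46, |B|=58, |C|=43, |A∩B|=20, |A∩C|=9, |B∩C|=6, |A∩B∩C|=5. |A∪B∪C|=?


|A∪B∪C| = |A|+|B|+|C| - |A∩B|-|A∩C|-|B∩C| + |A∩B∩C|
= 46+58+43 - 20-9-6 + 5
= 147 - 35 + 5
= 117

|A ∪ B ∪ C| = 117


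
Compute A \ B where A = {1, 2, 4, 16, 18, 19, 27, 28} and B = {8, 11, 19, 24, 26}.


A \ B = elements in A but not in B
A = {1, 2, 4, 16, 18, 19, 27, 28}
B = {8, 11, 19, 24, 26}
Remove from A any elements in B
A \ B = {1, 2, 4, 16, 18, 27, 28}

A \ B = {1, 2, 4, 16, 18, 27, 28}


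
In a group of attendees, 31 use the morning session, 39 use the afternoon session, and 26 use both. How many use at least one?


|A ∪ B| = |A| + |B| - |A ∩ B|
= 31 + 39 - 26
= 44

|A ∪ B| = 44


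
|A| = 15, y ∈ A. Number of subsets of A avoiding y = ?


Subsets of A avoiding y are subsets of A \ {y}, which has 14 elements.
Count = 2^(n-1) = 2^14
= 16384

Number of subsets avoiding y = 16384


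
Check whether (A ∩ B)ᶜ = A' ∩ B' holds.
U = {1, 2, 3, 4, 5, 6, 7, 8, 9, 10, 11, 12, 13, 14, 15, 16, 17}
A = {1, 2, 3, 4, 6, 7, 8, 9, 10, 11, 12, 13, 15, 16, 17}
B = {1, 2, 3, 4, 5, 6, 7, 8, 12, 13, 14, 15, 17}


LHS: A ∩ B = {1, 2, 3, 4, 6, 7, 8, 12, 13, 15, 17}
(A ∩ B)' = U \ (A ∩ B) = {5, 9, 10, 11, 14, 16}
A' = {5, 14}, B' = {9, 10, 11, 16}
Claimed RHS: A' ∩ B' = ∅
Identity is INVALID: LHS = {5, 9, 10, 11, 14, 16} but the RHS claimed here equals ∅. The correct form is (A ∩ B)' = A' ∪ B'.

Identity is invalid: (A ∩ B)' = {5, 9, 10, 11, 14, 16} but A' ∩ B' = ∅. The correct De Morgan law is (A ∩ B)' = A' ∪ B'.


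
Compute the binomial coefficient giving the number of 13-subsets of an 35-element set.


C(n,k) = n! / (k!(n-k)!)
C(35,13) = 35! / (13!22!)
= 1476337800

C(35,13) = 1476337800


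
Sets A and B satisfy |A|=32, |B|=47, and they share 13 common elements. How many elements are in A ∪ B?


|A ∪ B| = |A| + |B| - |A ∩ B|
= 32 + 47 - 13
= 66

|A ∪ B| = 66


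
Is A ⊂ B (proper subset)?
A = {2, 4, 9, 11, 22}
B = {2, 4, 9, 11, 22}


A ⊂ B requires: A ⊆ B AND A ≠ B.
A ⊆ B? Yes
A = B? Yes
A = B, so A is not a PROPER subset.

No, A is not a proper subset of B


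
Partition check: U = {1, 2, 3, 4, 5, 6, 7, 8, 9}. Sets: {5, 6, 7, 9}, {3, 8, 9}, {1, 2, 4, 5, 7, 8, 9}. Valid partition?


A partition requires: (1) non-empty parts, (2) pairwise disjoint, (3) union = U
Parts: {5, 6, 7, 9}, {3, 8, 9}, {1, 2, 4, 5, 7, 8, 9}
Union of parts: {1, 2, 3, 4, 5, 6, 7, 8, 9}
U = {1, 2, 3, 4, 5, 6, 7, 8, 9}
All non-empty? True
Pairwise disjoint? False
Covers U? True

No, not a valid partition


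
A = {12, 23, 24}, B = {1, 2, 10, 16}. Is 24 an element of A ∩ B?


A = {12, 23, 24}, B = {1, 2, 10, 16}
A ∩ B = elements in both A and B
A ∩ B = ∅
Checking if 24 ∈ A ∩ B
24 is not in A ∩ B → False

24 ∉ A ∩ B


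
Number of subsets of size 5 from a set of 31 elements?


C(n,k) = n! / (k!(n-k)!)
C(31,5) = 31! / (5!26!)
= 169911

C(31,5) = 169911


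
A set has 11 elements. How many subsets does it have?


Number of subsets = 2^n
= 2^11
= 2048

|P(A)| = 2048


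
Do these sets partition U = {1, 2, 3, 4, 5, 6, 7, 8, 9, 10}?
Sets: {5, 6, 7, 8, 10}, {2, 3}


A partition requires: (1) non-empty parts, (2) pairwise disjoint, (3) union = U
Parts: {5, 6, 7, 8, 10}, {2, 3}
Union of parts: {2, 3, 5, 6, 7, 8, 10}
U = {1, 2, 3, 4, 5, 6, 7, 8, 9, 10}
All non-empty? True
Pairwise disjoint? True
Covers U? False

No, not a valid partition


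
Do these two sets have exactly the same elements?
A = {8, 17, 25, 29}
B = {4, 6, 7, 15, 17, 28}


Two sets are equal iff they have exactly the same elements.
A = {8, 17, 25, 29}
B = {4, 6, 7, 15, 17, 28}
Differences: {4, 6, 7, 8, 15, 25, 28, 29}
A ≠ B

No, A ≠ B


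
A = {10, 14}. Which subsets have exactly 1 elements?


|A| = 2, so A has C(2,1) = 2 subsets of size 1.
Enumerate by choosing 1 elements from A at a time:
{10}, {14}

1-element subsets (2 total): {10}, {14}


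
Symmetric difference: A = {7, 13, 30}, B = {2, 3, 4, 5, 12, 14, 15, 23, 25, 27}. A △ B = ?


A △ B = (A \ B) ∪ (B \ A) = elements in exactly one of A or B
A \ B = {7, 13, 30}
B \ A = {2, 3, 4, 5, 12, 14, 15, 23, 25, 27}
A △ B = {2, 3, 4, 5, 7, 12, 13, 14, 15, 23, 25, 27, 30}

A △ B = {2, 3, 4, 5, 7, 12, 13, 14, 15, 23, 25, 27, 30}


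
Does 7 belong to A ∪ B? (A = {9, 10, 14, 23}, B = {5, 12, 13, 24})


A = {9, 10, 14, 23}, B = {5, 12, 13, 24}
A ∪ B = all elements in A or B
A ∪ B = {5, 9, 10, 12, 13, 14, 23, 24}
Checking if 7 ∈ A ∪ B
7 is not in A ∪ B → False

7 ∉ A ∪ B


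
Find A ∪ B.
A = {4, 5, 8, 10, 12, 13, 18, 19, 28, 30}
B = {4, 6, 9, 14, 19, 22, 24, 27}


A ∪ B = all elements in A or B (or both)
A = {4, 5, 8, 10, 12, 13, 18, 19, 28, 30}
B = {4, 6, 9, 14, 19, 22, 24, 27}
A ∪ B = {4, 5, 6, 8, 9, 10, 12, 13, 14, 18, 19, 22, 24, 27, 28, 30}

A ∪ B = {4, 5, 6, 8, 9, 10, 12, 13, 14, 18, 19, 22, 24, 27, 28, 30}


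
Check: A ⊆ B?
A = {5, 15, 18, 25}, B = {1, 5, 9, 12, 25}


A ⊆ B means every element of A is in B.
Elements in A not in B: {15, 18}
So A ⊄ B.

No, A ⊄ B


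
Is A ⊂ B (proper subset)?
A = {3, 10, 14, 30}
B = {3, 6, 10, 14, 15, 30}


A ⊂ B requires: A ⊆ B AND A ≠ B.
A ⊆ B? Yes
A = B? No
A ⊂ B: Yes (A is a proper subset of B)

Yes, A ⊂ B


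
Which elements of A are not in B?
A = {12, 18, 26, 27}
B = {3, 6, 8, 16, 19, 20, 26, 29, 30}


A \ B = elements in A but not in B
A = {12, 18, 26, 27}
B = {3, 6, 8, 16, 19, 20, 26, 29, 30}
Remove from A any elements in B
A \ B = {12, 18, 27}

A \ B = {12, 18, 27}


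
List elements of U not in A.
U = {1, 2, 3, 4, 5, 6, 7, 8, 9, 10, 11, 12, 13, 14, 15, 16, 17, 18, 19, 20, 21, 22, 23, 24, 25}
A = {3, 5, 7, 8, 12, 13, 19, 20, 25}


Aᶜ = U \ A = elements in U but not in A
U = {1, 2, 3, 4, 5, 6, 7, 8, 9, 10, 11, 12, 13, 14, 15, 16, 17, 18, 19, 20, 21, 22, 23, 24, 25}
A = {3, 5, 7, 8, 12, 13, 19, 20, 25}
Aᶜ = {1, 2, 4, 6, 9, 10, 11, 14, 15, 16, 17, 18, 21, 22, 23, 24}

Aᶜ = {1, 2, 4, 6, 9, 10, 11, 14, 15, 16, 17, 18, 21, 22, 23, 24}


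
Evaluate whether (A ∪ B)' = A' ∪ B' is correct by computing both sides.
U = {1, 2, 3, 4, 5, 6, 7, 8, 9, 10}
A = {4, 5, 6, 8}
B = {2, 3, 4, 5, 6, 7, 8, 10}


LHS: A ∪ B = {2, 3, 4, 5, 6, 7, 8, 10}
(A ∪ B)' = U \ (A ∪ B) = {1, 9}
A' = {1, 2, 3, 7, 9, 10}, B' = {1, 9}
Claimed RHS: A' ∪ B' = {1, 2, 3, 7, 9, 10}
Identity is INVALID: LHS = {1, 9} but the RHS claimed here equals {1, 2, 3, 7, 9, 10}. The correct form is (A ∪ B)' = A' ∩ B'.

Identity is invalid: (A ∪ B)' = {1, 9} but A' ∪ B' = {1, 2, 3, 7, 9, 10}. The correct De Morgan law is (A ∪ B)' = A' ∩ B'.


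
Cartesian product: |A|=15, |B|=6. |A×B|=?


|A × B| = |A| × |B|
= 15 × 6
= 90

|A × B| = 90


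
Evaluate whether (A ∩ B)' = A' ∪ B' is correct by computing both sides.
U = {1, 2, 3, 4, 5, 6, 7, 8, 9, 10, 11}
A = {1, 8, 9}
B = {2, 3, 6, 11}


LHS: A ∩ B = ∅
(A ∩ B)' = U \ (A ∩ B) = {1, 2, 3, 4, 5, 6, 7, 8, 9, 10, 11}
A' = {2, 3, 4, 5, 6, 7, 10, 11}, B' = {1, 4, 5, 7, 8, 9, 10}
Claimed RHS: A' ∪ B' = {1, 2, 3, 4, 5, 6, 7, 8, 9, 10, 11}
Identity is VALID: LHS = RHS = {1, 2, 3, 4, 5, 6, 7, 8, 9, 10, 11} ✓

Identity is valid. (A ∩ B)' = A' ∪ B' = {1, 2, 3, 4, 5, 6, 7, 8, 9, 10, 11}


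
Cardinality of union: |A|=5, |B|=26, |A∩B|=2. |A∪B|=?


|A ∪ B| = |A| + |B| - |A ∩ B|
= 5 + 26 - 2
= 29

|A ∪ B| = 29


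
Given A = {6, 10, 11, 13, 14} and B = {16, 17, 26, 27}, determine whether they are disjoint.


Disjoint means A ∩ B = ∅.
A ∩ B = ∅
A ∩ B = ∅, so A and B are disjoint.

Yes, A and B are disjoint


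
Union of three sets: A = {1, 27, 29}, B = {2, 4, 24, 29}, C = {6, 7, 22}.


A ∪ B = {1, 2, 4, 24, 27, 29}
(A ∪ B) ∪ C = {1, 2, 4, 6, 7, 22, 24, 27, 29}

A ∪ B ∪ C = {1, 2, 4, 6, 7, 22, 24, 27, 29}


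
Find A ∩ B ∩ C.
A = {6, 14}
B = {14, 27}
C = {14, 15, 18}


A ∩ B = {14}
(A ∩ B) ∩ C = {14}

A ∩ B ∩ C = {14}


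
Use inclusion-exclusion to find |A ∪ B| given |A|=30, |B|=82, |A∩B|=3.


|A ∪ B| = |A| + |B| - |A ∩ B|
= 30 + 82 - 3
= 109

|A ∪ B| = 109


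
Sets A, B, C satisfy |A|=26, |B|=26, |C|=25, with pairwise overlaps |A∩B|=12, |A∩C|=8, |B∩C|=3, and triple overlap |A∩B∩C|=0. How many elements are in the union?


|A∪B∪C| = |A|+|B|+|C| - |A∩B|-|A∩C|-|B∩C| + |A∩B∩C|
= 26+26+25 - 12-8-3 + 0
= 77 - 23 + 0
= 54

|A ∪ B ∪ C| = 54


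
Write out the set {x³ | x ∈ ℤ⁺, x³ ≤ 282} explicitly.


Checking each candidate:
Condition: positive perfect cubes ≤ 282
Result = {1, 8, 27, 64, 125, 216}

{1, 8, 27, 64, 125, 216}


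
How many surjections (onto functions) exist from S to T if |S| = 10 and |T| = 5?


n = |S| = 10, k = |T| = 5. Surjections via inclusion-exclusion:
S(n,k) = Σ(-1)^i × C(k,i) × (k-i)^n, i=0 to k
i=0: (-1)^0×C(5,0)×5^10 = 9765625
i=1: (-1)^1×C(5,1)×4^10 = -5242880
i=2: (-1)^2×C(5,2)×3^10 = 590490
i=3: (-1)^3×C(5,3)×2^10 = -10240
i=4: (-1)^4×C(5,4)×1^10 = 5
i=5: (-1)^5×C(5,5)×0^10 = 0
Total = 5103000

Number of surjections = 5103000


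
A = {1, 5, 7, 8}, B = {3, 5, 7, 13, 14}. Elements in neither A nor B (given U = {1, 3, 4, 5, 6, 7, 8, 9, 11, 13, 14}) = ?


A = {1, 5, 7, 8}
B = {3, 5, 7, 13, 14}
Region: in neither A nor B (given U = {1, 3, 4, 5, 6, 7, 8, 9, 11, 13, 14})
Elements: {4, 6, 9, 11}

Elements in neither A nor B (given U = {1, 3, 4, 5, 6, 7, 8, 9, 11, 13, 14}): {4, 6, 9, 11}


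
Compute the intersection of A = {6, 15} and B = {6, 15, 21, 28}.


A ∩ B = elements in both A and B
A = {6, 15}
B = {6, 15, 21, 28}
A ∩ B = {6, 15}

A ∩ B = {6, 15}


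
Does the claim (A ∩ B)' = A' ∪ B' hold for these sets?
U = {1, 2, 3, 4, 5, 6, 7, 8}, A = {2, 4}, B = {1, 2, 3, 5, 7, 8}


LHS: A ∩ B = {2}
(A ∩ B)' = U \ (A ∩ B) = {1, 3, 4, 5, 6, 7, 8}
A' = {1, 3, 5, 6, 7, 8}, B' = {4, 6}
Claimed RHS: A' ∪ B' = {1, 3, 4, 5, 6, 7, 8}
Identity is VALID: LHS = RHS = {1, 3, 4, 5, 6, 7, 8} ✓

Identity is valid. (A ∩ B)' = A' ∪ B' = {1, 3, 4, 5, 6, 7, 8}


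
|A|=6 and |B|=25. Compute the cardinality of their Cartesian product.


|A × B| = |A| × |B|
= 6 × 25
= 150

|A × B| = 150


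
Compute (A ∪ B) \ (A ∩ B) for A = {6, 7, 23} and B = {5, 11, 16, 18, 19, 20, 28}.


A △ B = (A \ B) ∪ (B \ A) = elements in exactly one of A or B
A \ B = {6, 7, 23}
B \ A = {5, 11, 16, 18, 19, 20, 28}
A △ B = {5, 6, 7, 11, 16, 18, 19, 20, 23, 28}

A △ B = {5, 6, 7, 11, 16, 18, 19, 20, 23, 28}


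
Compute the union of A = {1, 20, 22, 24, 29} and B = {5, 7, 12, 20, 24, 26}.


A ∪ B = all elements in A or B (or both)
A = {1, 20, 22, 24, 29}
B = {5, 7, 12, 20, 24, 26}
A ∪ B = {1, 5, 7, 12, 20, 22, 24, 26, 29}

A ∪ B = {1, 5, 7, 12, 20, 22, 24, 26, 29}


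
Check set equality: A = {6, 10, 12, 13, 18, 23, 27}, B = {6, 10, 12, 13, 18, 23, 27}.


Two sets are equal iff they have exactly the same elements.
A = {6, 10, 12, 13, 18, 23, 27}
B = {6, 10, 12, 13, 18, 23, 27}
Same elements → A = B

Yes, A = B


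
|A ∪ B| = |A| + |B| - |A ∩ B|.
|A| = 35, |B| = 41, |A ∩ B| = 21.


|A ∪ B| = |A| + |B| - |A ∩ B|
= 35 + 41 - 21
= 55

|A ∪ B| = 55


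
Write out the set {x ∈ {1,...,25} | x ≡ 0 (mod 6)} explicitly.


Checking each candidate:
Condition: x in {1,...,25} with x ≡ 0 (mod 6)
Result = {6, 12, 18, 24}

{6, 12, 18, 24}


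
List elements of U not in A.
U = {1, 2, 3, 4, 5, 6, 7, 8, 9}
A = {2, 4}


Aᶜ = U \ A = elements in U but not in A
U = {1, 2, 3, 4, 5, 6, 7, 8, 9}
A = {2, 4}
Aᶜ = {1, 3, 5, 6, 7, 8, 9}

Aᶜ = {1, 3, 5, 6, 7, 8, 9}


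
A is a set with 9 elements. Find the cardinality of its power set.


Number of subsets = 2^n
= 2^9
= 512

|P(A)| = 512


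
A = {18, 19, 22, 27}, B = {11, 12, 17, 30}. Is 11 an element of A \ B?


A = {18, 19, 22, 27}, B = {11, 12, 17, 30}
A \ B = elements in A but not in B
A \ B = {18, 19, 22, 27}
Checking if 11 ∈ A \ B
11 is not in A \ B → False

11 ∉ A \ B


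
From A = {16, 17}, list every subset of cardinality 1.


|A| = 2, so A has C(2,1) = 2 subsets of size 1.
Enumerate by choosing 1 elements from A at a time:
{16}, {17}

1-element subsets (2 total): {16}, {17}


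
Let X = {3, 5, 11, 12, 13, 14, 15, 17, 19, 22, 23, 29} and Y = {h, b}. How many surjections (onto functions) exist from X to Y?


n = |X| = 12, k = |Y| = 2. Surjections via inclusion-exclusion:
S(n,k) = Σ(-1)^i × C(k,i) × (k-i)^n, i=0 to k
i=0: (-1)^0×C(2,0)×2^12 = 4096
i=1: (-1)^1×C(2,1)×1^12 = -2
i=2: (-1)^2×C(2,2)×0^12 = 0
Total = 4094

Number of surjections = 4094


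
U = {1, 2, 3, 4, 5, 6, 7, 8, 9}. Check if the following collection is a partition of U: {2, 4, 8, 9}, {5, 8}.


A partition requires: (1) non-empty parts, (2) pairwise disjoint, (3) union = U
Parts: {2, 4, 8, 9}, {5, 8}
Union of parts: {2, 4, 5, 8, 9}
U = {1, 2, 3, 4, 5, 6, 7, 8, 9}
All non-empty? True
Pairwise disjoint? False
Covers U? False

No, not a valid partition


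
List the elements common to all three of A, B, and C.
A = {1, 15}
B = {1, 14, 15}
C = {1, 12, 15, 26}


A ∩ B = {1, 15}
(A ∩ B) ∩ C = {1, 15}

A ∩ B ∩ C = {1, 15}


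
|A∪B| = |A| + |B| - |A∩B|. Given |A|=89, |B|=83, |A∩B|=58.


|A ∪ B| = |A| + |B| - |A ∩ B|
= 89 + 83 - 58
= 114

|A ∪ B| = 114


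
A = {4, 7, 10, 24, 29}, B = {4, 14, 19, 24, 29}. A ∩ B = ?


A ∩ B = elements in both A and B
A = {4, 7, 10, 24, 29}
B = {4, 14, 19, 24, 29}
A ∩ B = {4, 24, 29}

A ∩ B = {4, 24, 29}


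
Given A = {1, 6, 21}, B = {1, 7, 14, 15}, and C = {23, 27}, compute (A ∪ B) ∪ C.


A ∪ B = {1, 6, 7, 14, 15, 21}
(A ∪ B) ∪ C = {1, 6, 7, 14, 15, 21, 23, 27}

A ∪ B ∪ C = {1, 6, 7, 14, 15, 21, 23, 27}


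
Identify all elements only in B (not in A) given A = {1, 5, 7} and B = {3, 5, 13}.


A = {1, 5, 7}
B = {3, 5, 13}
Region: only in B (not in A)
Elements: {3, 13}

Elements only in B (not in A): {3, 13}


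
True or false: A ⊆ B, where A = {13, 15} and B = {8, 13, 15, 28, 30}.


A ⊆ B means every element of A is in B.
All elements of A are in B.
So A ⊆ B.

Yes, A ⊆ B


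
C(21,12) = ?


C(n,k) = n! / (k!(n-k)!)
C(21,12) = 21! / (12!9!)
= 293930

C(21,12) = 293930


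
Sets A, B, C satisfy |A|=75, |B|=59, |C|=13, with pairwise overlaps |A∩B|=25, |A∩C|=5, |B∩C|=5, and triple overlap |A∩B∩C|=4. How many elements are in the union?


|A∪B∪C| = |A|+|B|+|C| - |A∩B|-|A∩C|-|B∩C| + |A∩B∩C|
= 75+59+13 - 25-5-5 + 4
= 147 - 35 + 4
= 116

|A ∪ B ∪ C| = 116


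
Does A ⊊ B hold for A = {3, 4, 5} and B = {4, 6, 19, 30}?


A ⊂ B requires: A ⊆ B AND A ≠ B.
A ⊆ B? No
A ⊄ B, so A is not a proper subset.

No, A is not a proper subset of B


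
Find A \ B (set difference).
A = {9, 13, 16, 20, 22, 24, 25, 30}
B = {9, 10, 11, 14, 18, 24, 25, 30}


A \ B = elements in A but not in B
A = {9, 13, 16, 20, 22, 24, 25, 30}
B = {9, 10, 11, 14, 18, 24, 25, 30}
Remove from A any elements in B
A \ B = {13, 16, 20, 22}

A \ B = {13, 16, 20, 22}


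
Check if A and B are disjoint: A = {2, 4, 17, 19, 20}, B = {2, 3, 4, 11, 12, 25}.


Disjoint means A ∩ B = ∅.
A ∩ B = {2, 4}
A ∩ B ≠ ∅, so A and B are NOT disjoint.

No, A and B are not disjoint (A ∩ B = {2, 4})


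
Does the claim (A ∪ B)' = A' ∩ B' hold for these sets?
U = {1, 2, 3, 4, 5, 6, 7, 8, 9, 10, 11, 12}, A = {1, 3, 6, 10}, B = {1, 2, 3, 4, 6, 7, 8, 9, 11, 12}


LHS: A ∪ B = {1, 2, 3, 4, 6, 7, 8, 9, 10, 11, 12}
(A ∪ B)' = U \ (A ∪ B) = {5}
A' = {2, 4, 5, 7, 8, 9, 11, 12}, B' = {5, 10}
Claimed RHS: A' ∩ B' = {5}
Identity is VALID: LHS = RHS = {5} ✓

Identity is valid. (A ∪ B)' = A' ∩ B' = {5}


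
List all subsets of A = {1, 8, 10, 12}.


|A| = 4, so |P(A)| = 2^4 = 16
Enumerate subsets by cardinality (0 to 4):
∅, {1}, {8}, {10}, {12}, {1, 8}, {1, 10}, {1, 12}, {8, 10}, {8, 12}, {10, 12}, {1, 8, 10}, {1, 8, 12}, {1, 10, 12}, {8, 10, 12}, {1, 8, 10, 12}

P(A) has 16 subsets: ∅, {1}, {8}, {10}, {12}, {1, 8}, {1, 10}, {1, 12}, {8, 10}, {8, 12}, {10, 12}, {1, 8, 10}, {1, 8, 12}, {1, 10, 12}, {8, 10, 12}, {1, 8, 10, 12}


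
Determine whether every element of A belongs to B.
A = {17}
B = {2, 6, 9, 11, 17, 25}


A ⊆ B means every element of A is in B.
All elements of A are in B.
So A ⊆ B.

Yes, A ⊆ B


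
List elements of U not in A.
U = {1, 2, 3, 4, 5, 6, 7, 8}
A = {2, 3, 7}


Aᶜ = U \ A = elements in U but not in A
U = {1, 2, 3, 4, 5, 6, 7, 8}
A = {2, 3, 7}
Aᶜ = {1, 4, 5, 6, 8}

Aᶜ = {1, 4, 5, 6, 8}


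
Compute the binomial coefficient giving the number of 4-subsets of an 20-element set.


C(n,k) = n! / (k!(n-k)!)
C(20,4) = 20! / (4!16!)
= 4845

C(20,4) = 4845


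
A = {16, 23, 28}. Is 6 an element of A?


A = {16, 23, 28}
Checking if 6 is in A
6 is not in A → False

6 ∉ A


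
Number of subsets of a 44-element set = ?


Number of subsets = 2^n
= 2^44
= 17592186044416

|P(A)| = 17592186044416


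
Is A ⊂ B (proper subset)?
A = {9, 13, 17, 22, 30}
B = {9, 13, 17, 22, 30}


A ⊂ B requires: A ⊆ B AND A ≠ B.
A ⊆ B? Yes
A = B? Yes
A = B, so A is not a PROPER subset.

No, A is not a proper subset of B


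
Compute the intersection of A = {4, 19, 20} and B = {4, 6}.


A ∩ B = elements in both A and B
A = {4, 19, 20}
B = {4, 6}
A ∩ B = {4}

A ∩ B = {4}


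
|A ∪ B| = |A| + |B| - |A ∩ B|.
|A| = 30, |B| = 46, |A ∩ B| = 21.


|A ∪ B| = |A| + |B| - |A ∩ B|
= 30 + 46 - 21
= 55

|A ∪ B| = 55


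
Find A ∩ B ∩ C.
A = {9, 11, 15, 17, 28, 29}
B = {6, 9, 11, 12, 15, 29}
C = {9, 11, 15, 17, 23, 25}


A ∩ B = {9, 11, 15, 29}
(A ∩ B) ∩ C = {9, 11, 15}

A ∩ B ∩ C = {9, 11, 15}


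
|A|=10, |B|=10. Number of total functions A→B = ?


Each of |A| = 10 inputs maps to any of |B| = 10 outputs.
# functions = |B|^|A| = 10^10
= 10000000000

Number of functions = 10000000000


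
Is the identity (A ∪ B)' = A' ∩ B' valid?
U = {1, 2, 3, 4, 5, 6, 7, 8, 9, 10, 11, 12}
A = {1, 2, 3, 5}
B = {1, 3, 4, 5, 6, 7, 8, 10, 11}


LHS: A ∪ B = {1, 2, 3, 4, 5, 6, 7, 8, 10, 11}
(A ∪ B)' = U \ (A ∪ B) = {9, 12}
A' = {4, 6, 7, 8, 9, 10, 11, 12}, B' = {2, 9, 12}
Claimed RHS: A' ∩ B' = {9, 12}
Identity is VALID: LHS = RHS = {9, 12} ✓

Identity is valid. (A ∪ B)' = A' ∩ B' = {9, 12}


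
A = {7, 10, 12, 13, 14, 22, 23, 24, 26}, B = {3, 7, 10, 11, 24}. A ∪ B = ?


A ∪ B = all elements in A or B (or both)
A = {7, 10, 12, 13, 14, 22, 23, 24, 26}
B = {3, 7, 10, 11, 24}
A ∪ B = {3, 7, 10, 11, 12, 13, 14, 22, 23, 24, 26}

A ∪ B = {3, 7, 10, 11, 12, 13, 14, 22, 23, 24, 26}


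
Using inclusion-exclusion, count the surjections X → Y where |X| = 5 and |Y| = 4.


n = |X| = 5, k = |Y| = 4. Surjections via inclusion-exclusion:
S(n,k) = Σ(-1)^i × C(k,i) × (k-i)^n, i=0 to k
i=0: (-1)^0×C(4,0)×4^5 = 1024
i=1: (-1)^1×C(4,1)×3^5 = -972
i=2: (-1)^2×C(4,2)×2^5 = 192
i=3: (-1)^3×C(4,3)×1^5 = -4
i=4: (-1)^4×C(4,4)×0^5 = 0
Total = 240

Number of surjections = 240


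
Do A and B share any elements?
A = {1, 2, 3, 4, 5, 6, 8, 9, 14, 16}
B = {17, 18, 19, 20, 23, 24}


Disjoint means A ∩ B = ∅.
A ∩ B = ∅
A ∩ B = ∅, so A and B are disjoint.

No — A and B share no elements (A ∩ B = ∅), so they are disjoint


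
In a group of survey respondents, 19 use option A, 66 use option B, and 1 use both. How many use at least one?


|A ∪ B| = |A| + |B| - |A ∩ B|
= 19 + 66 - 1
= 84

|A ∪ B| = 84


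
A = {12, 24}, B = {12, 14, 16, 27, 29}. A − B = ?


A \ B = elements in A but not in B
A = {12, 24}
B = {12, 14, 16, 27, 29}
Remove from A any elements in B
A \ B = {24}

A \ B = {24}


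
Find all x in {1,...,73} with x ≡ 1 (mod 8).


Checking each candidate:
Condition: x in {1,...,73} with x ≡ 1 (mod 8)
Result = {1, 9, 17, 25, 33, 41, 49, 57, 65, 73}

{1, 9, 17, 25, 33, 41, 49, 57, 65, 73}


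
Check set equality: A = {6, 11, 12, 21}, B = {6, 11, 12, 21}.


Two sets are equal iff they have exactly the same elements.
A = {6, 11, 12, 21}
B = {6, 11, 12, 21}
Same elements → A = B

Yes, A = B


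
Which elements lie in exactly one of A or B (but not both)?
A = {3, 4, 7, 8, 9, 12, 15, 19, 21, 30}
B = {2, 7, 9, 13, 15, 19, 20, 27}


A △ B = (A \ B) ∪ (B \ A) = elements in exactly one of A or B
A \ B = {3, 4, 8, 12, 21, 30}
B \ A = {2, 13, 20, 27}
A △ B = {2, 3, 4, 8, 12, 13, 20, 21, 27, 30}

A △ B = {2, 3, 4, 8, 12, 13, 20, 21, 27, 30}


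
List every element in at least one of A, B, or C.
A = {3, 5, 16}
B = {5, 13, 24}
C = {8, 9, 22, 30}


A ∪ B = {3, 5, 13, 16, 24}
(A ∪ B) ∪ C = {3, 5, 8, 9, 13, 16, 22, 24, 30}

A ∪ B ∪ C = {3, 5, 8, 9, 13, 16, 22, 24, 30}


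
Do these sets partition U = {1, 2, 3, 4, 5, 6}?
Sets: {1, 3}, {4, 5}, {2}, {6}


A partition requires: (1) non-empty parts, (2) pairwise disjoint, (3) union = U
Parts: {1, 3}, {4, 5}, {2}, {6}
Union of parts: {1, 2, 3, 4, 5, 6}
U = {1, 2, 3, 4, 5, 6}
All non-empty? True
Pairwise disjoint? True
Covers U? True

Yes, valid partition


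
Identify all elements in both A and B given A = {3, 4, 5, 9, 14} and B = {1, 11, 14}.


A = {3, 4, 5, 9, 14}
B = {1, 11, 14}
Region: in both A and B
Elements: {14}

Elements in both A and B: {14}


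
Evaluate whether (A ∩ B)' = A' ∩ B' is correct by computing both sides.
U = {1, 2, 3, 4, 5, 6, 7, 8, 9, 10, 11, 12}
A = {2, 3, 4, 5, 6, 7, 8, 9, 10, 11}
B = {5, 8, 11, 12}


LHS: A ∩ B = {5, 8, 11}
(A ∩ B)' = U \ (A ∩ B) = {1, 2, 3, 4, 6, 7, 9, 10, 12}
A' = {1, 12}, B' = {1, 2, 3, 4, 6, 7, 9, 10}
Claimed RHS: A' ∩ B' = {1}
Identity is INVALID: LHS = {1, 2, 3, 4, 6, 7, 9, 10, 12} but the RHS claimed here equals {1}. The correct form is (A ∩ B)' = A' ∪ B'.

Identity is invalid: (A ∩ B)' = {1, 2, 3, 4, 6, 7, 9, 10, 12} but A' ∩ B' = {1}. The correct De Morgan law is (A ∩ B)' = A' ∪ B'.


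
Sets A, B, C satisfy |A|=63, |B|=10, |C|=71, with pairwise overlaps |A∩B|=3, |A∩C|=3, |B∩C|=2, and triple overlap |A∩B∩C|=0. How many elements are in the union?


|A∪B∪C| = |A|+|B|+|C| - |A∩B|-|A∩C|-|B∩C| + |A∩B∩C|
= 63+10+71 - 3-3-2 + 0
= 144 - 8 + 0
= 136

|A ∪ B ∪ C| = 136


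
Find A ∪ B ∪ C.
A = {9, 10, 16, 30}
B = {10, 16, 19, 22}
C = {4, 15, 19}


A ∪ B = {9, 10, 16, 19, 22, 30}
(A ∪ B) ∪ C = {4, 9, 10, 15, 16, 19, 22, 30}

A ∪ B ∪ C = {4, 9, 10, 15, 16, 19, 22, 30}


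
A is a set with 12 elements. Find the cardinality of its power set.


Number of subsets = 2^n
= 2^12
= 4096

|P(A)| = 4096


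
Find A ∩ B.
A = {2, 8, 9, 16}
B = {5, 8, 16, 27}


A ∩ B = elements in both A and B
A = {2, 8, 9, 16}
B = {5, 8, 16, 27}
A ∩ B = {8, 16}

A ∩ B = {8, 16}


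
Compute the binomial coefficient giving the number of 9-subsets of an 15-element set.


C(n,k) = n! / (k!(n-k)!)
C(15,9) = 15! / (9!6!)
= 5005

C(15,9) = 5005


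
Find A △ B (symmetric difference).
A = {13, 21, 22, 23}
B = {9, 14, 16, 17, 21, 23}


A △ B = (A \ B) ∪ (B \ A) = elements in exactly one of A or B
A \ B = {13, 22}
B \ A = {9, 14, 16, 17}
A △ B = {9, 13, 14, 16, 17, 22}

A △ B = {9, 13, 14, 16, 17, 22}


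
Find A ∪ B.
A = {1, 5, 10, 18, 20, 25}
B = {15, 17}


A ∪ B = all elements in A or B (or both)
A = {1, 5, 10, 18, 20, 25}
B = {15, 17}
A ∪ B = {1, 5, 10, 15, 17, 18, 20, 25}

A ∪ B = {1, 5, 10, 15, 17, 18, 20, 25}


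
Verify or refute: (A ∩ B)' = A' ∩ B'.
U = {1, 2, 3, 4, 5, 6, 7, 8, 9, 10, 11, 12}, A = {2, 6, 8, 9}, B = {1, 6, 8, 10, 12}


LHS: A ∩ B = {6, 8}
(A ∩ B)' = U \ (A ∩ B) = {1, 2, 3, 4, 5, 7, 9, 10, 11, 12}
A' = {1, 3, 4, 5, 7, 10, 11, 12}, B' = {2, 3, 4, 5, 7, 9, 11}
Claimed RHS: A' ∩ B' = {3, 4, 5, 7, 11}
Identity is INVALID: LHS = {1, 2, 3, 4, 5, 7, 9, 10, 11, 12} but the RHS claimed here equals {3, 4, 5, 7, 11}. The correct form is (A ∩ B)' = A' ∪ B'.

Identity is invalid: (A ∩ B)' = {1, 2, 3, 4, 5, 7, 9, 10, 11, 12} but A' ∩ B' = {3, 4, 5, 7, 11}. The correct De Morgan law is (A ∩ B)' = A' ∪ B'.


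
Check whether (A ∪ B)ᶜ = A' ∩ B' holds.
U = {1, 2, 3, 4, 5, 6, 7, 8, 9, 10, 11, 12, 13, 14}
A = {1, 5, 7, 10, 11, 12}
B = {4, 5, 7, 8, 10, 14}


LHS: A ∪ B = {1, 4, 5, 7, 8, 10, 11, 12, 14}
(A ∪ B)' = U \ (A ∪ B) = {2, 3, 6, 9, 13}
A' = {2, 3, 4, 6, 8, 9, 13, 14}, B' = {1, 2, 3, 6, 9, 11, 12, 13}
Claimed RHS: A' ∩ B' = {2, 3, 6, 9, 13}
Identity is VALID: LHS = RHS = {2, 3, 6, 9, 13} ✓

Identity is valid. (A ∪ B)' = A' ∩ B' = {2, 3, 6, 9, 13}


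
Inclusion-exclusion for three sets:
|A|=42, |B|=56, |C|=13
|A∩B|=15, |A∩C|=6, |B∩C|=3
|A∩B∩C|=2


|A∪B∪C| = |A|+|B|+|C| - |A∩B|-|A∩C|-|B∩C| + |A∩B∩C|
= 42+56+13 - 15-6-3 + 2
= 111 - 24 + 2
= 89

|A ∪ B ∪ C| = 89


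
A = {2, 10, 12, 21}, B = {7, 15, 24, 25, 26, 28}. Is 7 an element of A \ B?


A = {2, 10, 12, 21}, B = {7, 15, 24, 25, 26, 28}
A \ B = elements in A but not in B
A \ B = {2, 10, 12, 21}
Checking if 7 ∈ A \ B
7 is not in A \ B → False

7 ∉ A \ B


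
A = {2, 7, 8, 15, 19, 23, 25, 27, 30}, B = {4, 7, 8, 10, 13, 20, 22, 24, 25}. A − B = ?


A \ B = elements in A but not in B
A = {2, 7, 8, 15, 19, 23, 25, 27, 30}
B = {4, 7, 8, 10, 13, 20, 22, 24, 25}
Remove from A any elements in B
A \ B = {2, 15, 19, 23, 27, 30}

A \ B = {2, 15, 19, 23, 27, 30}


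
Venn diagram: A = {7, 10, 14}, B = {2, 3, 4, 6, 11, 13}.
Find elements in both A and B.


A = {7, 10, 14}
B = {2, 3, 4, 6, 11, 13}
Region: in both A and B
Elements: ∅

Elements in both A and B: ∅


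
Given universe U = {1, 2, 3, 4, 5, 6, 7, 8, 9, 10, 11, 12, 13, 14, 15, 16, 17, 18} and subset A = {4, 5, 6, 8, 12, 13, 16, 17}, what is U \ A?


Aᶜ = U \ A = elements in U but not in A
U = {1, 2, 3, 4, 5, 6, 7, 8, 9, 10, 11, 12, 13, 14, 15, 16, 17, 18}
A = {4, 5, 6, 8, 12, 13, 16, 17}
Aᶜ = {1, 2, 3, 7, 9, 10, 11, 14, 15, 18}

Aᶜ = {1, 2, 3, 7, 9, 10, 11, 14, 15, 18}


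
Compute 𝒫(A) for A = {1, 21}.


|A| = 2, so |P(A)| = 2^2 = 4
Enumerate subsets by cardinality (0 to 2):
∅, {1}, {21}, {1, 21}

P(A) has 4 subsets: ∅, {1}, {21}, {1, 21}


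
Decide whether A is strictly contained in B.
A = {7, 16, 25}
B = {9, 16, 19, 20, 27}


A ⊂ B requires: A ⊆ B AND A ≠ B.
A ⊆ B? No
A ⊄ B, so A is not a proper subset.

No, A is not a proper subset of B


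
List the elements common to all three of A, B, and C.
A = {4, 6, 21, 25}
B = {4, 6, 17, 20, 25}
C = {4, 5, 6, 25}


A ∩ B = {4, 6, 25}
(A ∩ B) ∩ C = {4, 6, 25}

A ∩ B ∩ C = {4, 6, 25}


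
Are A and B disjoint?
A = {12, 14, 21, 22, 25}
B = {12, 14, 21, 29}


Disjoint means A ∩ B = ∅.
A ∩ B = {12, 14, 21}
A ∩ B ≠ ∅, so A and B are NOT disjoint.

No, A and B are not disjoint (A ∩ B = {12, 14, 21})


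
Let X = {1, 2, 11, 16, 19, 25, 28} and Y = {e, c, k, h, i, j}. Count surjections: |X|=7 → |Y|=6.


n = |X| = 7, k = |Y| = 6. Surjections via inclusion-exclusion:
S(n,k) = Σ(-1)^i × C(k,i) × (k-i)^n, i=0 to k
i=0: (-1)^0×C(6,0)×6^7 = 279936
i=1: (-1)^1×C(6,1)×5^7 = -468750
i=2: (-1)^2×C(6,2)×4^7 = 245760
i=3: (-1)^3×C(6,3)×3^7 = -43740
i=4: (-1)^4×C(6,4)×2^7 = 1920
i=5: (-1)^5×C(6,5)×1^7 = -6
i=6: (-1)^6×C(6,6)×0^7 = 0
Total = 15120

Number of surjections = 15120


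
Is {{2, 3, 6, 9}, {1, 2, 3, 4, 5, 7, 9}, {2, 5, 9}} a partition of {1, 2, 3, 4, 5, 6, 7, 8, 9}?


A partition requires: (1) non-empty parts, (2) pairwise disjoint, (3) union = U
Parts: {2, 3, 6, 9}, {1, 2, 3, 4, 5, 7, 9}, {2, 5, 9}
Union of parts: {1, 2, 3, 4, 5, 6, 7, 9}
U = {1, 2, 3, 4, 5, 6, 7, 8, 9}
All non-empty? True
Pairwise disjoint? False
Covers U? False

No, not a valid partition


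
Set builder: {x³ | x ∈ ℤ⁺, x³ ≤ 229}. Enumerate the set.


Checking each candidate:
Condition: positive perfect cubes ≤ 229
Result = {1, 8, 27, 64, 125, 216}

{1, 8, 27, 64, 125, 216}


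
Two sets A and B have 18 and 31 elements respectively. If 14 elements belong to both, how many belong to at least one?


|A ∪ B| = |A| + |B| - |A ∩ B|
= 18 + 31 - 14
= 35

|A ∪ B| = 35


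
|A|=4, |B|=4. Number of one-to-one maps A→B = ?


An injection sends each of |A| = 4 inputs to a distinct output in B.
# injections = |B|·(|B|-1)·…·(|B|-|A|+1) = 4! / (4 - 4)!
= 4 × 3 × 2 × 1
= 24

Number of injections = 24


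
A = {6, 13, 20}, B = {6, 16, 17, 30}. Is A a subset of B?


A ⊆ B means every element of A is in B.
Elements in A not in B: {13, 20}
So A ⊄ B.

No, A ⊄ B


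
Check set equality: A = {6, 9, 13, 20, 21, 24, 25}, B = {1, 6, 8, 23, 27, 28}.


Two sets are equal iff they have exactly the same elements.
A = {6, 9, 13, 20, 21, 24, 25}
B = {1, 6, 8, 23, 27, 28}
Differences: {1, 8, 9, 13, 20, 21, 23, 24, 25, 27, 28}
A ≠ B

No, A ≠ B


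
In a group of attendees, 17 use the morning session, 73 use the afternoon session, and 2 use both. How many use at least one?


|A ∪ B| = |A| + |B| - |A ∩ B|
= 17 + 73 - 2
= 88

|A ∪ B| = 88


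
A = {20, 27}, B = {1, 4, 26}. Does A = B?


Two sets are equal iff they have exactly the same elements.
A = {20, 27}
B = {1, 4, 26}
Differences: {1, 4, 20, 26, 27}
A ≠ B

No, A ≠ B


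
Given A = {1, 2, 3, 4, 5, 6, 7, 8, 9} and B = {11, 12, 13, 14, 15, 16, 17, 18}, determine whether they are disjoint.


Disjoint means A ∩ B = ∅.
A ∩ B = ∅
A ∩ B = ∅, so A and B are disjoint.

Yes, A and B are disjoint


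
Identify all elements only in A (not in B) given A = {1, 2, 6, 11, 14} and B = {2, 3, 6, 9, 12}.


A = {1, 2, 6, 11, 14}
B = {2, 3, 6, 9, 12}
Region: only in A (not in B)
Elements: {1, 11, 14}

Elements only in A (not in B): {1, 11, 14}


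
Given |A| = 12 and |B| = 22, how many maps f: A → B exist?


Each of |A| = 12 inputs maps to any of |B| = 22 outputs.
# functions = |B|^|A| = 22^12
= 12855002631049216

Number of functions = 12855002631049216


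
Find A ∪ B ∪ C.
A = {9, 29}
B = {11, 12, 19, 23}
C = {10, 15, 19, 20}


A ∪ B = {9, 11, 12, 19, 23, 29}
(A ∪ B) ∪ C = {9, 10, 11, 12, 15, 19, 20, 23, 29}

A ∪ B ∪ C = {9, 10, 11, 12, 15, 19, 20, 23, 29}


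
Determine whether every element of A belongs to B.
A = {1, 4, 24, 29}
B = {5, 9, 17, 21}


A ⊆ B means every element of A is in B.
Elements in A not in B: {1, 4, 24, 29}
So A ⊄ B.

No, A ⊄ B


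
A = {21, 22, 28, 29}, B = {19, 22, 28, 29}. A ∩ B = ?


A ∩ B = elements in both A and B
A = {21, 22, 28, 29}
B = {19, 22, 28, 29}
A ∩ B = {22, 28, 29}

A ∩ B = {22, 28, 29}


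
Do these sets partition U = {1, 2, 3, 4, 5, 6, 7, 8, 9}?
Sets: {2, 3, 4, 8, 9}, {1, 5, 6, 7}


A partition requires: (1) non-empty parts, (2) pairwise disjoint, (3) union = U
Parts: {2, 3, 4, 8, 9}, {1, 5, 6, 7}
Union of parts: {1, 2, 3, 4, 5, 6, 7, 8, 9}
U = {1, 2, 3, 4, 5, 6, 7, 8, 9}
All non-empty? True
Pairwise disjoint? True
Covers U? True

Yes, valid partition


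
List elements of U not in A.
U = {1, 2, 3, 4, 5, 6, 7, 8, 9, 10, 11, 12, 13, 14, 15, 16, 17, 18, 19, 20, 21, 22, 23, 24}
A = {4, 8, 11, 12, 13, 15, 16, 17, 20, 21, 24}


Aᶜ = U \ A = elements in U but not in A
U = {1, 2, 3, 4, 5, 6, 7, 8, 9, 10, 11, 12, 13, 14, 15, 16, 17, 18, 19, 20, 21, 22, 23, 24}
A = {4, 8, 11, 12, 13, 15, 16, 17, 20, 21, 24}
Aᶜ = {1, 2, 3, 5, 6, 7, 9, 10, 14, 18, 19, 22, 23}

Aᶜ = {1, 2, 3, 5, 6, 7, 9, 10, 14, 18, 19, 22, 23}


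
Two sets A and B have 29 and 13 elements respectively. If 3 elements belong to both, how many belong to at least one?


|A ∪ B| = |A| + |B| - |A ∩ B|
= 29 + 13 - 3
= 39

|A ∪ B| = 39


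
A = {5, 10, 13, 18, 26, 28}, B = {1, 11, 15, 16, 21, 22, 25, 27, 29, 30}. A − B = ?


A \ B = elements in A but not in B
A = {5, 10, 13, 18, 26, 28}
B = {1, 11, 15, 16, 21, 22, 25, 27, 29, 30}
Remove from A any elements in B
A \ B = {5, 10, 13, 18, 26, 28}

A \ B = {5, 10, 13, 18, 26, 28}


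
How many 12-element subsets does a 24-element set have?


C(n,k) = n! / (k!(n-k)!)
C(24,12) = 24! / (12!12!)
= 2704156

C(24,12) = 2704156


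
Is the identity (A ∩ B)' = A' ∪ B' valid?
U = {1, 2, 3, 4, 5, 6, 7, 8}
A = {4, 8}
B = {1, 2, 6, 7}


LHS: A ∩ B = ∅
(A ∩ B)' = U \ (A ∩ B) = {1, 2, 3, 4, 5, 6, 7, 8}
A' = {1, 2, 3, 5, 6, 7}, B' = {3, 4, 5, 8}
Claimed RHS: A' ∪ B' = {1, 2, 3, 4, 5, 6, 7, 8}
Identity is VALID: LHS = RHS = {1, 2, 3, 4, 5, 6, 7, 8} ✓

Identity is valid. (A ∩ B)' = A' ∪ B' = {1, 2, 3, 4, 5, 6, 7, 8}


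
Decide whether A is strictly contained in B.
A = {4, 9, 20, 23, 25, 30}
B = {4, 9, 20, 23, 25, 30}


A ⊂ B requires: A ⊆ B AND A ≠ B.
A ⊆ B? Yes
A = B? Yes
A = B, so A is not a PROPER subset.

No, A is not a proper subset of B


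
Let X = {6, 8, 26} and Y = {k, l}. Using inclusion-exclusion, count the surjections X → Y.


n = |X| = 3, k = |Y| = 2. Surjections via inclusion-exclusion:
S(n,k) = Σ(-1)^i × C(k,i) × (k-i)^n, i=0 to k
i=0: (-1)^0×C(2,0)×2^3 = 8
i=1: (-1)^1×C(2,1)×1^3 = -2
i=2: (-1)^2×C(2,2)×0^3 = 0
Total = 6

Number of surjections = 6


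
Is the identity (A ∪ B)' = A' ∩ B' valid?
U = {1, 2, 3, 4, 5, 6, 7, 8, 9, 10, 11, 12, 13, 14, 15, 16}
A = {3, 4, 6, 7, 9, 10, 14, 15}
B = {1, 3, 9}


LHS: A ∪ B = {1, 3, 4, 6, 7, 9, 10, 14, 15}
(A ∪ B)' = U \ (A ∪ B) = {2, 5, 8, 11, 12, 13, 16}
A' = {1, 2, 5, 8, 11, 12, 13, 16}, B' = {2, 4, 5, 6, 7, 8, 10, 11, 12, 13, 14, 15, 16}
Claimed RHS: A' ∩ B' = {2, 5, 8, 11, 12, 13, 16}
Identity is VALID: LHS = RHS = {2, 5, 8, 11, 12, 13, 16} ✓

Identity is valid. (A ∪ B)' = A' ∩ B' = {2, 5, 8, 11, 12, 13, 16}


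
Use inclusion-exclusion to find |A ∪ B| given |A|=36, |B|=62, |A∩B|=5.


|A ∪ B| = |A| + |B| - |A ∩ B|
= 36 + 62 - 5
= 93

|A ∪ B| = 93


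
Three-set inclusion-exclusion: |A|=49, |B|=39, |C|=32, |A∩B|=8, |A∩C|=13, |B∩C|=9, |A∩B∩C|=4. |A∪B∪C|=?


|A∪B∪C| = |A|+|B|+|C| - |A∩B|-|A∩C|-|B∩C| + |A∩B∩C|
= 49+39+32 - 8-13-9 + 4
= 120 - 30 + 4
= 94

|A ∪ B ∪ C| = 94


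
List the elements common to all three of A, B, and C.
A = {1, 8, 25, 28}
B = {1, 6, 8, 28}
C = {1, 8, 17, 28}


A ∩ B = {1, 8, 28}
(A ∩ B) ∩ C = {1, 8, 28}

A ∩ B ∩ C = {1, 8, 28}


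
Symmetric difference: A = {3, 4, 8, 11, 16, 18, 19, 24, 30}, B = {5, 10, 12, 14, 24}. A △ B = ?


A △ B = (A \ B) ∪ (B \ A) = elements in exactly one of A or B
A \ B = {3, 4, 8, 11, 16, 18, 19, 30}
B \ A = {5, 10, 12, 14}
A △ B = {3, 4, 5, 8, 10, 11, 12, 14, 16, 18, 19, 30}

A △ B = {3, 4, 5, 8, 10, 11, 12, 14, 16, 18, 19, 30}


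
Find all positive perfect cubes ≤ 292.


Checking each candidate:
Condition: positive perfect cubes ≤ 292
Result = {1, 8, 27, 64, 125, 216}

{1, 8, 27, 64, 125, 216}


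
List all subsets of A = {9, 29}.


|A| = 2, so |P(A)| = 2^2 = 4
Enumerate subsets by cardinality (0 to 2):
∅, {9}, {29}, {9, 29}

P(A) has 4 subsets: ∅, {9}, {29}, {9, 29}


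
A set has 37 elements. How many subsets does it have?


Number of subsets = 2^n
= 2^37
= 137438953472

|P(A)| = 137438953472


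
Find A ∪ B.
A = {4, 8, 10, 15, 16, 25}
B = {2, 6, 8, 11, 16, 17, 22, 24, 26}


A ∪ B = all elements in A or B (or both)
A = {4, 8, 10, 15, 16, 25}
B = {2, 6, 8, 11, 16, 17, 22, 24, 26}
A ∪ B = {2, 4, 6, 8, 10, 11, 15, 16, 17, 22, 24, 25, 26}

A ∪ B = {2, 4, 6, 8, 10, 11, 15, 16, 17, 22, 24, 25, 26}


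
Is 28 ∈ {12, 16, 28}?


A = {12, 16, 28}
Checking if 28 is in A
28 is in A → True

28 ∈ A


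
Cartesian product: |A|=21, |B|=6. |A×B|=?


|A × B| = |A| × |B|
= 21 × 6
= 126

|A × B| = 126


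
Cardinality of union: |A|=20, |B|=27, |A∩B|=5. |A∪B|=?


|A ∪ B| = |A| + |B| - |A ∩ B|
= 20 + 27 - 5
= 42

|A ∪ B| = 42
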